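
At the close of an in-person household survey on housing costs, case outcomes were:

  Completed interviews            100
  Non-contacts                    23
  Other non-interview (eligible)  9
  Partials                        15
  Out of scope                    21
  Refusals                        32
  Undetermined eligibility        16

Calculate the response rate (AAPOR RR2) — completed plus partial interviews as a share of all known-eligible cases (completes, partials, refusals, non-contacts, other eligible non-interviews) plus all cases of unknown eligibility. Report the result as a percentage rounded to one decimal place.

59.0%

Top = 100 + 15 = 115
Denominator = 100 + 15 + 32 + 23 + 9 + 16 = 195
RR2 = 115 / 195 = 0.5897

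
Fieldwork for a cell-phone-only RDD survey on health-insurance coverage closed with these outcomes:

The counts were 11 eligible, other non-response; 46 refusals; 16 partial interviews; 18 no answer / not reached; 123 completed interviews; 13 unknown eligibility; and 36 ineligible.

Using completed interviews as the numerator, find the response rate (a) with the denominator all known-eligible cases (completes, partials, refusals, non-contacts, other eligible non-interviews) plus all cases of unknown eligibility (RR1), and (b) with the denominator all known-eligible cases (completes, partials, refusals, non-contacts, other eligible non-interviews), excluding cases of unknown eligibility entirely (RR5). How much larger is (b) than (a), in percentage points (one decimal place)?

Numerator → 123
Base → 123 + 16 + 46 + 18 + 11 + 13 = 227
RR1 = 123 / 227 = 0.5419
Base → 123 + 16 + 46 + 18 + 11 = 214
RR5 = 123 / 214 = 0.5748
Difference = 57.48 − 54.19 = 3.29 percentage points

3.3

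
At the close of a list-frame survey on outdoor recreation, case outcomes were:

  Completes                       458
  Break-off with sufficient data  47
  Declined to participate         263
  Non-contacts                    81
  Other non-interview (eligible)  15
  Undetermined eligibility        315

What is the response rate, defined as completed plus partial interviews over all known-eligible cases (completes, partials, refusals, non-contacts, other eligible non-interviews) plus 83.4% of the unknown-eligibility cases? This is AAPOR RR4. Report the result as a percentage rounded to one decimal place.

44.8%

Numerator = 458 + 47 = 505
Determined eligible = 458 + 47 + 263 + 81 + 15 = 864
e × U = 0.8340 × 315 = 262.71
Denominator = 864 + 262.71 = 1126.71
RR4 = 505 / 1126.71 = 0.4482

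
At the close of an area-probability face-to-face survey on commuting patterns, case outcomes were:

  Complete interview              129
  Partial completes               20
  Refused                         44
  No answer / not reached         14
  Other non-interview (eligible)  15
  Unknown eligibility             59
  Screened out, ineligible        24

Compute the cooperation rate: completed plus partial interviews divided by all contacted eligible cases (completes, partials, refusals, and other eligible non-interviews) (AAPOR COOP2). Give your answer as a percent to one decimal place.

71.6%

Top: 129 + 20 = 149
Denom: 129 + 20 + 44 + 15 = 208
COOP2 = 149 / 208 = 0.7163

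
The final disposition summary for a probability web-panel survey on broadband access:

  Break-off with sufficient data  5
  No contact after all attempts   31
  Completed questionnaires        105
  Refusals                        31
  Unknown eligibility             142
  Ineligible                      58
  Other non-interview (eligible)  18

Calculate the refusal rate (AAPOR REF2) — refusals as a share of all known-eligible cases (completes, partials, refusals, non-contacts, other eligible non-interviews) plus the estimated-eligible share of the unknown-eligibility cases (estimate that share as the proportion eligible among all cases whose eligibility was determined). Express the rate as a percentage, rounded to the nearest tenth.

Top → 31
Eligible (known) → 105 + 5 + 31 + 31 + 18 = 190
e = 190 / (190 + 58) = 190 / 248 = 0.7661
e × U → 0.7661 × 142 = 108.79
Denom → 190 + 108.79 = 298.79
REF2 = 31 / 298.79 = 0.1038

10.4%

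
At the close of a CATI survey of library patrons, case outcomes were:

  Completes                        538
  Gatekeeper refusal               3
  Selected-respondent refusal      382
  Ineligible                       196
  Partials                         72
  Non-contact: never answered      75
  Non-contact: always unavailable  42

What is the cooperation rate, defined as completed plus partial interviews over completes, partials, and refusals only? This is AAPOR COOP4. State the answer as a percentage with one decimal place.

61.3%

Refused = 3 + 382 = 385
No contact after all attempts = 75 + 42 = 117
Top → 538 + 72 = 610
Denominator → 538 + 72 + 385 = 995
COOP4 = 610 / 995 = 0.6131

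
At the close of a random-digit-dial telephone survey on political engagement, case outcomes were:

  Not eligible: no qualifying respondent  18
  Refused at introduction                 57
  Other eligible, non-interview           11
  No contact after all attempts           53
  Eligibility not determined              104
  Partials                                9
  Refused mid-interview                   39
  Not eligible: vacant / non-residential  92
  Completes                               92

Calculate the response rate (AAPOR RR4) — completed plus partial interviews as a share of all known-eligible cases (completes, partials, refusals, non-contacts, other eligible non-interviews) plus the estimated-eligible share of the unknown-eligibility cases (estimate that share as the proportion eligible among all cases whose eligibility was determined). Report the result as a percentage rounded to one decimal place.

30.2%

Declined to participate = 57 + 39 = 96
Out of scope = 18 + 92 = 110
Num = 92 + 9 = 101
Determined eligible = 92 + 9 + 96 + 53 + 11 = 261
e = 261 / (261 + 110) = 261 / 371 = 0.7035
Eligible share of unknowns = 0.7035 × 104 = 73.16
Denom = 261 + 73.16 = 334.16
RR4 = 101 / 334.16 = 0.3023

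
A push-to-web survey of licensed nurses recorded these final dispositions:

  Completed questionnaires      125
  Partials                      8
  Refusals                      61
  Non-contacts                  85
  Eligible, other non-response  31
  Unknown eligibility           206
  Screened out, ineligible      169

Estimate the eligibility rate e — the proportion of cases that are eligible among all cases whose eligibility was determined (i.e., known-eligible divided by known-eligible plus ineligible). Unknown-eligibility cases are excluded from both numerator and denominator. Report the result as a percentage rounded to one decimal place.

Eligible (known) → 125 + 8 + 61 + 85 + 31 = 310
e = 310 / (310 + 169) = 310 / 479 = 0.6472

64.7%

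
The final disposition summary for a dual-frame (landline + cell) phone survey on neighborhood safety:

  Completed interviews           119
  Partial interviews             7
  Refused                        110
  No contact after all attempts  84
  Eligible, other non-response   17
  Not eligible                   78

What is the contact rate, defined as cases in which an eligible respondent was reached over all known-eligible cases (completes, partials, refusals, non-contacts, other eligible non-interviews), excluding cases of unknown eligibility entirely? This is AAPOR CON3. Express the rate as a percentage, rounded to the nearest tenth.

75.1%

Numerator: 119 + 7 + 110 + 17 = 253
Denominator: 119 + 7 + 110 + 84 + 17 = 337
CON3 = 253 / 337 = 0.7507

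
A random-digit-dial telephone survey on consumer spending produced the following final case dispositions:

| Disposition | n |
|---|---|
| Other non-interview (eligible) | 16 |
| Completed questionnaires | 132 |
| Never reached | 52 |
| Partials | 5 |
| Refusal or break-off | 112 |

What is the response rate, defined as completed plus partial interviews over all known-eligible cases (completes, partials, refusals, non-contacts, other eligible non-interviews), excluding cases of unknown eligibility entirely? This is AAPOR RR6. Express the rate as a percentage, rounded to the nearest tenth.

Num = 132 + 5 = 137
Denom = 132 + 5 + 112 + 52 + 16 = 317
RR6 = 137 / 317 = 0.4322

43.2%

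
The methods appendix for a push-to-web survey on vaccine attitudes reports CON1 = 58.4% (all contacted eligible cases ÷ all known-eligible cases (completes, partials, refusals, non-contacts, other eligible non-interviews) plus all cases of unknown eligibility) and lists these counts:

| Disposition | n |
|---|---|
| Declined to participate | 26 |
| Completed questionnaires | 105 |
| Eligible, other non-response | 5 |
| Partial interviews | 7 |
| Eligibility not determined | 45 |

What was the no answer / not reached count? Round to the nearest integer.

Numerator: 105 + 7 + 26 + 5 = 143
CON1 = 143 / D = 0.584
D = 143 / 0.584 = 244.9
Remaining denominator categories sum to 188
no answer / not reached = 244.9 − 188 ≈ 57

57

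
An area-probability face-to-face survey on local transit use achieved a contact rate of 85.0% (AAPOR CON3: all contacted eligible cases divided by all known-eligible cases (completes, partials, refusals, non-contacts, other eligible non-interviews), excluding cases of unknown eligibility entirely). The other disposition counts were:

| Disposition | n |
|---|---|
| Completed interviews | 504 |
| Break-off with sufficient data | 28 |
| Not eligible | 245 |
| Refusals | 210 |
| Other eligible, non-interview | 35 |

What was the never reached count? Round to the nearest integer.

Numerator → 504 + 28 + 210 + 35 = 777
CON3 = 777 / D = 0.850
D = 777 / 0.850 = 914.1
Remaining denominator categories sum to 777
never reached = 914.1 − 777 ≈ 137

137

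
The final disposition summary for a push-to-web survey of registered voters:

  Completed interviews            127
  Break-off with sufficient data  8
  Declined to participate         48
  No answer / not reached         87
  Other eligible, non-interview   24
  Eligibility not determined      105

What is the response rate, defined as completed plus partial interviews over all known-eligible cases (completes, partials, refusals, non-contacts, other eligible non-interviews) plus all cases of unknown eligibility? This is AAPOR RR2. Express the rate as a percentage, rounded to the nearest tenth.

33.8%

Numerator: 127 + 8 = 135
Base: 127 + 8 + 48 + 87 + 24 + 105 = 399
RR2 = 135 / 399 = 0.3383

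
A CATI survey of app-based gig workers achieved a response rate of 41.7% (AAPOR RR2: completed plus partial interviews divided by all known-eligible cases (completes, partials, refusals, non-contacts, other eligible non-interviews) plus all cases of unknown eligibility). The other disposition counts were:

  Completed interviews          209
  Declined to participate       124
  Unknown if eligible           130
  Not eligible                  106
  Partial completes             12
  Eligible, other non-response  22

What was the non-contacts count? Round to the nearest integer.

33

Num = 209 + 12 = 221
RR2 = 221 / D = 0.417
D = 221 / 0.417 = 530.0
Rest of base = 497
non-contacts = 530.0 − 497 ≈ 33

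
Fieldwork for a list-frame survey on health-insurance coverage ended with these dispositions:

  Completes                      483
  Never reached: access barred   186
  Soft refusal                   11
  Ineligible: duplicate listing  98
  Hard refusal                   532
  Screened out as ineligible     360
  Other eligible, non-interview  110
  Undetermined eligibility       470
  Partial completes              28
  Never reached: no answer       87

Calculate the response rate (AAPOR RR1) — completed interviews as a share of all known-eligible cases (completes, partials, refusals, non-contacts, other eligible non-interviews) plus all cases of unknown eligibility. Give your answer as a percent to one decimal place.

25.3%

Refused = 532 + 11 = 543
Never reached = 87 + 186 = 273
Ineligible = 360 + 98 = 458
Numerator: 483
Base: 483 + 28 + 543 + 273 + 110 + 470 = 1907
RR1 = 483 / 1907 = 0.2533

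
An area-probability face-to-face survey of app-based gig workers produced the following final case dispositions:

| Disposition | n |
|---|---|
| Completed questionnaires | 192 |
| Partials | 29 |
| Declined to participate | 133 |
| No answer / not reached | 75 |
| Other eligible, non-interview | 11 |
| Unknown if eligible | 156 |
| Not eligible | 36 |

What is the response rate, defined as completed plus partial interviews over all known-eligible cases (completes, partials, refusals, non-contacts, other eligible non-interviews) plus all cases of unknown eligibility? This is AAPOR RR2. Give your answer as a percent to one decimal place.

37.1%

Num: 192 + 29 = 221
Denom: 192 + 29 + 133 + 75 + 11 + 156 = 596
RR2 = 221 / 596 = 0.3708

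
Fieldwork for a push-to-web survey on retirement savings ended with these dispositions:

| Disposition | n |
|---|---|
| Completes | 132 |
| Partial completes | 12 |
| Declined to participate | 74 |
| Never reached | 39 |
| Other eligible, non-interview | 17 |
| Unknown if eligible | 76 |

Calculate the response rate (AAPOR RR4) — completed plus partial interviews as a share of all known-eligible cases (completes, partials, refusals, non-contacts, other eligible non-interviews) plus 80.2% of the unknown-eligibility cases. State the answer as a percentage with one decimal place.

43.0%

Num → 132 + 12 = 144
Known eligible → 132 + 12 + 74 + 39 + 17 = 274
e × U → 0.8020 × 76 = 60.95
Denominator → 274 + 60.95 = 334.95
RR4 = 144 / 334.95 = 0.4299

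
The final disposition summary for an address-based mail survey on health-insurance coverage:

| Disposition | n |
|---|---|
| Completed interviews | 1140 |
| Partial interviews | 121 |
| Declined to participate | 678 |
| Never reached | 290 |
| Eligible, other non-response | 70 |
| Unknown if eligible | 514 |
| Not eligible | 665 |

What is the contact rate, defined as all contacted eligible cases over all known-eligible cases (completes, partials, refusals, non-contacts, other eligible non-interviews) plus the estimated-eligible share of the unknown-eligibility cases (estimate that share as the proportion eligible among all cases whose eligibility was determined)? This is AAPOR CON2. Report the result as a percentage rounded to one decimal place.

74.5%

Numerator = 1140 + 121 + 678 + 70 = 2009
Known eligible = 1140 + 121 + 678 + 290 + 70 = 2299
e = 2299 / (2299 + 665) = 2299 / 2964 = 0.7756
Eligible share of unknowns = 0.7756 × 514 = 398.66
Denom = 2299 + 398.66 = 2697.66
CON2 = 2009 / 2697.66 = 0.7447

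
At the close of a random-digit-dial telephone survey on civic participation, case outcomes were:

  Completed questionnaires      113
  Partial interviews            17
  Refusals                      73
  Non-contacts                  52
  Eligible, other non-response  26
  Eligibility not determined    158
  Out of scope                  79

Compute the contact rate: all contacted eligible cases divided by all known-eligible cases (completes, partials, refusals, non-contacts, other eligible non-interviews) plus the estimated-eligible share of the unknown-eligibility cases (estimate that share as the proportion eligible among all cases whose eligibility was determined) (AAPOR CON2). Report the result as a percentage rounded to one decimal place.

56.6%

Numerator → 113 + 17 + 73 + 26 = 229
Eligible (known) → 113 + 17 + 73 + 52 + 26 = 281
e = 281 / (281 + 79) = 281 / 360 = 0.7806
Eligible share of unknowns → 0.7806 × 158 = 123.33
Denominator → 281 + 123.33 = 404.33
CON2 = 229 / 404.33 = 0.5664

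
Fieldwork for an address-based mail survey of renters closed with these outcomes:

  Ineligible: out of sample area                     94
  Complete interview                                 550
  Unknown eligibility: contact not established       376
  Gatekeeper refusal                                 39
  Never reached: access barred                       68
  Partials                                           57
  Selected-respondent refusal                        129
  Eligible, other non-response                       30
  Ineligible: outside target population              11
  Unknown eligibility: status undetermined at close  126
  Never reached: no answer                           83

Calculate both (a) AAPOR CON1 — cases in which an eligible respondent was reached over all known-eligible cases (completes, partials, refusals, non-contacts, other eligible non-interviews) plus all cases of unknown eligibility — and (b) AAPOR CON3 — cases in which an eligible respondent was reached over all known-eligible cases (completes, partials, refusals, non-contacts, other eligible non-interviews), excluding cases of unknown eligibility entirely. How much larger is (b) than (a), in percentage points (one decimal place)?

29.0

Declined to participate = 39 + 129 = 168
Non-contacts = 83 + 68 = 151
Undetermined eligibility = 376 + 126 = 502
Not eligible = 11 + 94 = 105
Num → 550 + 57 + 168 + 30 = 805
Denom → 550 + 57 + 168 + 151 + 30 + 502 = 1458
CON1 = 805 / 1458 = 0.5521
Denom → 550 + 57 + 168 + 151 + 30 = 956
CON3 = 805 / 956 = 0.8421
Difference = 84.21 − 55.21 = 29.00 percentage points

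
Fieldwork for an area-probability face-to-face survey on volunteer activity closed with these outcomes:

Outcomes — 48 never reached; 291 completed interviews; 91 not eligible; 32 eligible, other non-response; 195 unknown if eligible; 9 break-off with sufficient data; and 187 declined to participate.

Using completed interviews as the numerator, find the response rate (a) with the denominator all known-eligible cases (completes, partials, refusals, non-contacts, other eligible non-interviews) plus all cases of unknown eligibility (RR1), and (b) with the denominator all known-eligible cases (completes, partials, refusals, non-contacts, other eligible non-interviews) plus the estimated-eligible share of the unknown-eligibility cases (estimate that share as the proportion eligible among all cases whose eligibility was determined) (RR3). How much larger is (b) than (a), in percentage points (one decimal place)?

1.4

Num → 291
Base → 291 + 9 + 187 + 48 + 32 + 195 = 762
RR1 = 291 / 762 = 0.3819
Known eligible → 291 + 9 + 187 + 48 + 32 = 567
e = 567 / (567 + 91) = 567 / 658 = 0.8617
Eligible share of unknowns → 0.8617 × 195 = 168.03
Base → 567 + 168.03 = 735.03
RR3 = 291 / 735.03 = 0.3959
Difference = 39.59 − 38.19 = 1.40 percentage points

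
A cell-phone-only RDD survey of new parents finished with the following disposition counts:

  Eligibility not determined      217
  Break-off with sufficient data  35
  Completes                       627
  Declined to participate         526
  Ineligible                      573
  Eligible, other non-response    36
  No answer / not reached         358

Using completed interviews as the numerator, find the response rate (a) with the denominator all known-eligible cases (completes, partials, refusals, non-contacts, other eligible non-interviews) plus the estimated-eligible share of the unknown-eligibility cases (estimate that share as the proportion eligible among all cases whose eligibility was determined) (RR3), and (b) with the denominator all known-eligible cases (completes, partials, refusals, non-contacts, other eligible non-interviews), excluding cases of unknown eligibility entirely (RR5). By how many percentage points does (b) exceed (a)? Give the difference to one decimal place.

3.6

Numerator: 627
Determined eligible: 627 + 35 + 526 + 358 + 36 = 1582
e = 1582 / (1582 + 573) = 1582 / 2155 = 0.7341
Eligible share of unknowns: 0.7341 × 217 = 159.30
Denominator: 1582 + 159.30 = 1741.30
RR3 = 627 / 1741.30 = 0.3601
Denominator: 627 + 35 + 526 + 358 + 36 = 1582
RR5 = 627 / 1582 = 0.3963
Difference = 39.63 − 36.01 = 3.62 percentage points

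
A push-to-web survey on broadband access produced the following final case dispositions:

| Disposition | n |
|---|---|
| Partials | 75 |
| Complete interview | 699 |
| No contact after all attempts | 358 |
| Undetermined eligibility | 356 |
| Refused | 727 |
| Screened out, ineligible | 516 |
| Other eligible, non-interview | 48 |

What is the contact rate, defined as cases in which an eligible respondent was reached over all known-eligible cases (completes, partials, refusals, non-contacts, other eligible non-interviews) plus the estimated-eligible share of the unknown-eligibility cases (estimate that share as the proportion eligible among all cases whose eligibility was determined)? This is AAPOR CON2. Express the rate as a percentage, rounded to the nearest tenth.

Num = 699 + 75 + 727 + 48 = 1549
Known eligible = 699 + 75 + 727 + 358 + 48 = 1907
e = 1907 / (1907 + 516) = 1907 / 2423 = 0.7870
e × U = 0.7870 × 356 = 280.17
Denom = 1907 + 280.17 = 2187.17
CON2 = 1549 / 2187.17 = 0.7082

70.8%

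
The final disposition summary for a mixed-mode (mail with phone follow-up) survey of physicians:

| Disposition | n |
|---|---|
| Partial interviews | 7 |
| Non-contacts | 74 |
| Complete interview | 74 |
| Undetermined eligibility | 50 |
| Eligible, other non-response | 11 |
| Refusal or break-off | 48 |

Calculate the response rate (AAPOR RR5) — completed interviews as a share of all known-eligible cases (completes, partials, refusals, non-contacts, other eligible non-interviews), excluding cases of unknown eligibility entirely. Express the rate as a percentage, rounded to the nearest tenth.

34.6%

Num: 74
Denominator: 74 + 7 + 48 + 74 + 11 = 214
RR5 = 74 / 214 = 0.3458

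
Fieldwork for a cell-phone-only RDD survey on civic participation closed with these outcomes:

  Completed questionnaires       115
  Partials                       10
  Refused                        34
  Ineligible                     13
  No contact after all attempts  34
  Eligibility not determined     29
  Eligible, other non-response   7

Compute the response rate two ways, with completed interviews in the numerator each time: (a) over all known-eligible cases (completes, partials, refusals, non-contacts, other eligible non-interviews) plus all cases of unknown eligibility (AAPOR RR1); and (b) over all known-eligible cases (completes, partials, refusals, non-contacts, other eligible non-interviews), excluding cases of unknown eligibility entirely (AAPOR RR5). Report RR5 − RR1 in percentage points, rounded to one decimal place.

7.3

Top → 115
Base → 115 + 10 + 34 + 34 + 7 + 29 = 229
RR1 = 115 / 229 = 0.5022
Base → 115 + 10 + 34 + 34 + 7 = 200
RR5 = 115 / 200 = 0.5750
Difference = 57.50 − 50.22 = 7.28 percentage points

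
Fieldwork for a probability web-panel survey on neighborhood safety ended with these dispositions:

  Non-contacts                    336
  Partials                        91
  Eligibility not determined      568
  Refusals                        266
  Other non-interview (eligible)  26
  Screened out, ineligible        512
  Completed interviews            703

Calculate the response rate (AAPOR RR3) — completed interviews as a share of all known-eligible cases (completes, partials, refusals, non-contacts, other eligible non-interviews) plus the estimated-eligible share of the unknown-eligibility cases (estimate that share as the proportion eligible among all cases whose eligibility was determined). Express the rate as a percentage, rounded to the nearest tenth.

38.2%

Top = 703
Known eligible = 703 + 91 + 266 + 336 + 26 = 1422
e = 1422 / (1422 + 512) = 1422 / 1934 = 0.7353
Eligible share of unknowns = 0.7353 × 568 = 417.65
Base = 1422 + 417.65 = 1839.65
RR3 = 703 / 1839.65 = 0.3821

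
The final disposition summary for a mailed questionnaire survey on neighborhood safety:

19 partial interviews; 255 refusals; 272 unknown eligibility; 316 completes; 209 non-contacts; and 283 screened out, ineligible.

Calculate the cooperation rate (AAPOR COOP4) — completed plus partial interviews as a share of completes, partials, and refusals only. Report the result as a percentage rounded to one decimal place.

Num → 316 + 19 = 335
Denominator → 316 + 19 + 255 = 590
COOP4 = 335 / 590 = 0.5678

56.8%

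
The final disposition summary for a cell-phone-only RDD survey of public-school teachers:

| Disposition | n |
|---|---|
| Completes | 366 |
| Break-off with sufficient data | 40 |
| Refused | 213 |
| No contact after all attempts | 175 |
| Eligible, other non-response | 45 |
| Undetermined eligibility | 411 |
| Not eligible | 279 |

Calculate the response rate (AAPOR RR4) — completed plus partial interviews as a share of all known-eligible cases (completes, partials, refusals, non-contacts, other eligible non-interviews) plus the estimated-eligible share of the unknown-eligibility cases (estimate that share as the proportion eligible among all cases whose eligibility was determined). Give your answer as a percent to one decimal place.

35.4%

Top = 366 + 40 = 406
Known eligible = 366 + 40 + 213 + 175 + 45 = 839
e = 839 / (839 + 279) = 839 / 1118 = 0.7504
Estimated eligible among unknowns = 0.7504 × 411 = 308.41
Denom = 839 + 308.41 = 1147.41
RR4 = 406 / 1147.41 = 0.3538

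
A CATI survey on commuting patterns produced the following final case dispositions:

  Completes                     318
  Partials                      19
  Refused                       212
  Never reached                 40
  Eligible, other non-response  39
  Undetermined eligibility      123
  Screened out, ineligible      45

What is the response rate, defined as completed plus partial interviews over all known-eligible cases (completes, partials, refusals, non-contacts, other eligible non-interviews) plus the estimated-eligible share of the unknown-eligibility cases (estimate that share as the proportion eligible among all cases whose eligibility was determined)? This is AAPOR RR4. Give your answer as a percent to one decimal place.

45.4%

Numerator → 318 + 19 = 337
Known eligible → 318 + 19 + 212 + 40 + 39 = 628
e = 628 / (628 + 45) = 628 / 673 = 0.9331
e × U → 0.9331 × 123 = 114.77
Denom → 628 + 114.77 = 742.77
RR4 = 337 / 742.77 = 0.4537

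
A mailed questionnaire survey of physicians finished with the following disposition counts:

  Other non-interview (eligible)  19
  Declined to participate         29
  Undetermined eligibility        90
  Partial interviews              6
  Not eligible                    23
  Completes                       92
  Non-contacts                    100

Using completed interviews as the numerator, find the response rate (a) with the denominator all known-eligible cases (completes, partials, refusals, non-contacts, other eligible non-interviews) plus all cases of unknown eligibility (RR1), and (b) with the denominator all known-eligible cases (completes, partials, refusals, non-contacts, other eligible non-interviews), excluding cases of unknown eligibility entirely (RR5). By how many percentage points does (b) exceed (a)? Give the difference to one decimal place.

Numerator = 92
Denom = 92 + 6 + 29 + 100 + 19 + 90 = 336
RR1 = 92 / 336 = 0.2738
Denom = 92 + 6 + 29 + 100 + 19 = 246
RR5 = 92 / 246 = 0.3740
Difference = 37.40 − 27.38 = 10.02 percentage points

10.0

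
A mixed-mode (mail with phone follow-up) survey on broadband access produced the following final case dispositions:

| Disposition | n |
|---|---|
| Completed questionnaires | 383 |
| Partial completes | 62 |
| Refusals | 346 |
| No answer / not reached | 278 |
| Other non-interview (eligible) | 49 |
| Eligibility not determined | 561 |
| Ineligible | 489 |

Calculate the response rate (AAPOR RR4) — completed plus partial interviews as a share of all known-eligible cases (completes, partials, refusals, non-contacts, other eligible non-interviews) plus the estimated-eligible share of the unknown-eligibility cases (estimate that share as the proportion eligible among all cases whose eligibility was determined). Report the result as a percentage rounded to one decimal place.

29.5%

Num: 383 + 62 = 445
Eligible (known): 383 + 62 + 346 + 278 + 49 = 1118
e = 1118 / (1118 + 489) = 1118 / 1607 = 0.6957
e × U: 0.6957 × 561 = 390.29
Base: 1118 + 390.29 = 1508.29
RR4 = 445 / 1508.29 = 0.2950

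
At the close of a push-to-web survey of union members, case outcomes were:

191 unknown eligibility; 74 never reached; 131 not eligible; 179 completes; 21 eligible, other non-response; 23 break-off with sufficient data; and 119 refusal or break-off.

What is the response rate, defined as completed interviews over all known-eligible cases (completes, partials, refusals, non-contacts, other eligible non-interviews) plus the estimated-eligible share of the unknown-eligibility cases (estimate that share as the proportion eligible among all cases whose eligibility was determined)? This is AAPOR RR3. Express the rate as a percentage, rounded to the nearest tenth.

31.9%

Num → 179
Eligible (known) → 179 + 23 + 119 + 74 + 21 = 416
e = 416 / (416 + 131) = 416 / 547 = 0.7605
Eligible share of unknowns → 0.7605 × 191 = 145.26
Denom → 416 + 145.26 = 561.26
RR3 = 179 / 561.26 = 0.3189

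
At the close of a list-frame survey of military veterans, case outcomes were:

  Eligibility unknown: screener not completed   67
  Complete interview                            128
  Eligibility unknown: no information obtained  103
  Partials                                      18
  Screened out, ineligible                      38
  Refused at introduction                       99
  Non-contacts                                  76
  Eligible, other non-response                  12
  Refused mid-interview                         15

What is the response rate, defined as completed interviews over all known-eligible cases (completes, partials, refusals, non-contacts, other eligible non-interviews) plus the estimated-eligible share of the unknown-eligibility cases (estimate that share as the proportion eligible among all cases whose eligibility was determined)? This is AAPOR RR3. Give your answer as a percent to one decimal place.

25.5%

Declined to participate = 99 + 15 = 114
Unknown if eligible = 67 + 103 = 170
Top: 128
Known eligible: 128 + 18 + 114 + 76 + 12 = 348
e = 348 / (348 + 38) = 348 / 386 = 0.9016
Estimated eligible among unknowns: 0.9016 × 170 = 153.27
Denom: 348 + 153.27 = 501.27
RR3 = 128 / 501.27 = 0.2554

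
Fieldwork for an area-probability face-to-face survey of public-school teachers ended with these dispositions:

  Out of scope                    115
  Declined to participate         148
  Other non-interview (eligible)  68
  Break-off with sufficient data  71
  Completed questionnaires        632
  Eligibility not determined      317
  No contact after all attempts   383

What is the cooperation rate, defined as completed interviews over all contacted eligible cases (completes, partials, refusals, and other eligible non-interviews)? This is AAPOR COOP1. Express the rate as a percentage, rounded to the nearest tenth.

68.8%

Numerator: 632
Denom: 632 + 71 + 148 + 68 = 919
COOP1 = 632 / 919 = 0.6877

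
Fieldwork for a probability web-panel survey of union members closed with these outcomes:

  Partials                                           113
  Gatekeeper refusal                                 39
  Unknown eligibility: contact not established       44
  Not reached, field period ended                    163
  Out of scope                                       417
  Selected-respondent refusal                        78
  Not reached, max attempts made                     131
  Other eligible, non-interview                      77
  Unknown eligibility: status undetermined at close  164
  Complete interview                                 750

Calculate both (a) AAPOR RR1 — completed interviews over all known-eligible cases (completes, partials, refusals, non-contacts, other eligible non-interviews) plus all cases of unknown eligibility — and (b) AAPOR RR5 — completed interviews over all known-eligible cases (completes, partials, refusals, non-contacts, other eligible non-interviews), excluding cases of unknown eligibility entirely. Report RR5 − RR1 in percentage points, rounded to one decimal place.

7.4

Declined to participate = 39 + 78 = 117
No contact after all attempts = 163 + 131 = 294
Eligibility not determined = 44 + 164 = 208
Num → 750
Denom → 750 + 113 + 117 + 294 + 77 + 208 = 1559
RR1 = 750 / 1559 = 0.4811
Denom → 750 + 113 + 117 + 294 + 77 = 1351
RR5 = 750 / 1351 = 0.5551
Difference = 55.51 − 48.11 = 7.40 percentage points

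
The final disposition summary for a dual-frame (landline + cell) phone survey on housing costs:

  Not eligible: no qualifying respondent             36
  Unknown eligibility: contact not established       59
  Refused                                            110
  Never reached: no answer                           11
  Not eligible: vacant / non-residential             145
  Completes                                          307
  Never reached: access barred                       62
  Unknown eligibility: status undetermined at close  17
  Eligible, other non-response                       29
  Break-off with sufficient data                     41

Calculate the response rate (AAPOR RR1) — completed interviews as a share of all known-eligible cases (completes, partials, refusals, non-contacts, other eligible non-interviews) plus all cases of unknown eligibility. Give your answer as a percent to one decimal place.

48.3%

No contact after all attempts = 11 + 62 = 73
Eligibility not determined = 59 + 17 = 76
Not eligible = 36 + 145 = 181
Num = 307
Base = 307 + 41 + 110 + 73 + 29 + 76 = 636
RR1 = 307 / 636 = 0.4827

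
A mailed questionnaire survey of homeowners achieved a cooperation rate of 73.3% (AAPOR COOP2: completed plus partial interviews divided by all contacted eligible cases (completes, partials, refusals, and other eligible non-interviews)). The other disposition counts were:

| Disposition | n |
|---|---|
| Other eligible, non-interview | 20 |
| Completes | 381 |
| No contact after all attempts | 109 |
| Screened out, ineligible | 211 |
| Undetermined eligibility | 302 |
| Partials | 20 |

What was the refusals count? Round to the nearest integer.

126

Num → 381 + 20 = 401
COOP2 = 401 / D = 0.733
D = 401 / 0.733 = 547.1
Rest of base = 421
refusals = 547.1 − 421 ≈ 126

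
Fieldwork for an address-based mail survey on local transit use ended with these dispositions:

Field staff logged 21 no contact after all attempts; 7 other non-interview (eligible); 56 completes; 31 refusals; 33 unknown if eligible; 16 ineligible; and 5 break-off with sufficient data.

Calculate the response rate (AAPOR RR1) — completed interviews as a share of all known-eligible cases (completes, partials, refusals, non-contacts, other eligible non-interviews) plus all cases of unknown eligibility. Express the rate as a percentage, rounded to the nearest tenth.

Top = 56
Denominator = 56 + 5 + 31 + 21 + 7 + 33 = 153
RR1 = 56 / 153 = 0.3660

36.6%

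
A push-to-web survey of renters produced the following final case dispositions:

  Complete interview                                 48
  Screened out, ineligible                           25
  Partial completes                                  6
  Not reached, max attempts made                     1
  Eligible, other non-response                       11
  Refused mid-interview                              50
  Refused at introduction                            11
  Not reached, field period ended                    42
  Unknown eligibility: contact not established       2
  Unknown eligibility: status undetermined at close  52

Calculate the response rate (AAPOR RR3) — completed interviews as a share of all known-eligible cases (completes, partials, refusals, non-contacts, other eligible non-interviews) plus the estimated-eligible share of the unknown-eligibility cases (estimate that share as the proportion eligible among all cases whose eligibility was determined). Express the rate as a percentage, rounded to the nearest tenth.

22.2%

Refusal or break-off = 11 + 50 = 61
No contact after all attempts = 42 + 1 = 43
Unknown eligibility = 2 + 52 = 54
Top = 48
Known eligible = 48 + 6 + 61 + 43 + 11 = 169
e = 169 / (169 + 25) = 169 / 194 = 0.8711
e × U = 0.8711 × 54 = 47.04
Denominator = 169 + 47.04 = 216.04
RR3 = 48 / 216.04 = 0.2222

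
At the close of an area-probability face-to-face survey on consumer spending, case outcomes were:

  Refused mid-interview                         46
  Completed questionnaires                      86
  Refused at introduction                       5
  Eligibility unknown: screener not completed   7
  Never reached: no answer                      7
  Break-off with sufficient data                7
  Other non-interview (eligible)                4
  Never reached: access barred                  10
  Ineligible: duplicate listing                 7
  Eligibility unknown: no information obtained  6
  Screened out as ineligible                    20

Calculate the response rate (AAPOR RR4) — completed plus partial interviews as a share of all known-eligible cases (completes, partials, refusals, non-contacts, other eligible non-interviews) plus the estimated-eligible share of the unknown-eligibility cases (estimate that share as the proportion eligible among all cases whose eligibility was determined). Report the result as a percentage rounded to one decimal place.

Refusals = 5 + 46 = 51
Non-contacts = 7 + 10 = 17
Undetermined eligibility = 7 + 6 = 13
Ineligible = 20 + 7 = 27
Numerator = 86 + 7 = 93
Known eligible = 86 + 7 + 51 + 17 + 4 = 165
e = 165 / (165 + 27) = 165 / 192 = 0.8594
e × U = 0.8594 × 13 = 11.17
Denom = 165 + 11.17 = 176.17
RR4 = 93 / 176.17 = 0.5279

52.8%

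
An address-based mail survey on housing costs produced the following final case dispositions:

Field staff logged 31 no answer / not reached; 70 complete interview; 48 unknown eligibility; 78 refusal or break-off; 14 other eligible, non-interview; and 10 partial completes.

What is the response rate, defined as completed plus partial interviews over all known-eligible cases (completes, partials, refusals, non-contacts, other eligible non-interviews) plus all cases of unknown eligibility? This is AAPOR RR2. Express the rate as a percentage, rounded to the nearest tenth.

Top → 70 + 10 = 80
Denom → 70 + 10 + 78 + 31 + 14 + 48 = 251
RR2 = 80 / 251 = 0.3187

31.9%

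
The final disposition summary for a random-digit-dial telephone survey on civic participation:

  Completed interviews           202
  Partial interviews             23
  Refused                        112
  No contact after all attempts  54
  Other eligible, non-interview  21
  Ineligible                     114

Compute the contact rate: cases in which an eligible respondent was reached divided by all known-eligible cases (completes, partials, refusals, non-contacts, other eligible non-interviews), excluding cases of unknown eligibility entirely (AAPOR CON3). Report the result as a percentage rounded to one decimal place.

Top → 202 + 23 + 112 + 21 = 358
Denominator → 202 + 23 + 112 + 54 + 21 = 412
CON3 = 358 / 412 = 0.8689

86.9%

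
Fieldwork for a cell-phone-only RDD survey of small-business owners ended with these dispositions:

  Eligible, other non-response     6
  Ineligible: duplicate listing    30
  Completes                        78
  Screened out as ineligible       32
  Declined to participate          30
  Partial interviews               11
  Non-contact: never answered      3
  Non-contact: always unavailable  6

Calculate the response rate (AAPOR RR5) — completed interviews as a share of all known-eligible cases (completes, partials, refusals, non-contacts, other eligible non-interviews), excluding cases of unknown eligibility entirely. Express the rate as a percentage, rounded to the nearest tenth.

58.2%

Never reached = 3 + 6 = 9
Ineligible = 32 + 30 = 62
Num = 78
Denom = 78 + 11 + 30 + 9 + 6 = 134
RR5 = 78 / 134 = 0.5821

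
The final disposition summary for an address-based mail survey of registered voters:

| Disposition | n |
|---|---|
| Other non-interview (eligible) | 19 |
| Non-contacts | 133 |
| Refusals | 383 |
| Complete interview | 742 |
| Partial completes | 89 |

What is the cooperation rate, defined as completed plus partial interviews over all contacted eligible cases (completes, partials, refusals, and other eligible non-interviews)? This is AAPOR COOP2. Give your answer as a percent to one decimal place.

Top → 742 + 89 = 831
Base → 742 + 89 + 383 + 19 = 1233
COOP2 = 831 / 1233 = 0.6740

67.4%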